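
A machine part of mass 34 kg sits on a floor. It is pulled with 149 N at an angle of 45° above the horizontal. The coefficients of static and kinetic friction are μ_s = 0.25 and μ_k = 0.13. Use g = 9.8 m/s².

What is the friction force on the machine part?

Vertical equilibrium gives N = m g − P sin α = 227.8 N.
Horizontally, friction must balance P cos α = 105.4 N.
μ_s N = 0.25 × 227.8 = 56.96 N.
The required friction exceeds μ_s N, so the machine part moves and f = μ_k N = 29.6 N.

f ≈ 29.6 N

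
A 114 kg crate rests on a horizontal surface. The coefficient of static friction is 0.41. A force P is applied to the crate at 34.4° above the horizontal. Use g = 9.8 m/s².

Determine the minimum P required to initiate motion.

N = m g − P sin α (the pull lifts the crate).
At impending slip, P cos α = μ_s N = μ_s (m g − P sin α).
Solving: P (cos α + μ_s sin α) = μ_s m g → P = 0.41×1120/(cos 34.4° + 0.41 sin 34.4°) = 458/1.057 = 433 N.

P ≈ 433 N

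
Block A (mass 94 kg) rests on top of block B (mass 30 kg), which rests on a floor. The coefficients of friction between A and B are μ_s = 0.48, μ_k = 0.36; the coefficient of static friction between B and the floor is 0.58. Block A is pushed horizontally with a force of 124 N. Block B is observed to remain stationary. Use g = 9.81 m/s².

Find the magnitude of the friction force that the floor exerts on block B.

Normal force at the A–B interface: N₁ = m_A g = 922.1 N.
So the A–B interface can sustain at most μ_s N₁ = 442.6 N of static friction.
Since P = 124 N ≤ 442.6 N, A does not slip on B; friction on A equals P = 124 N.
B experiences an equal 124 N forward from A (third law). B is in equilibrium, so the floor supplies f₂ = 124 N of static friction (limit μ_s(m_A+m_B)g = 705.5 N, not exceeded).

f ≈ 124 N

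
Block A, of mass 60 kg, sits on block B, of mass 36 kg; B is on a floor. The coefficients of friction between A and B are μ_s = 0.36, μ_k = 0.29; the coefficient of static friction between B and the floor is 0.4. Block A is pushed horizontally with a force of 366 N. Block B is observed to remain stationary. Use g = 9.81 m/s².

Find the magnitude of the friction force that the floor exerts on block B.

f ≈ 171 N

Between the blocks, N₁ = m_A g = 588.6 N.
So the A–B interface can sustain at most μ_s N₁ = 211.9 N of static friction.
Since P = 366 N > 211.9 N, A slides on B; the A–B friction is kinetic: f₁ = μ_k N₁ = 0.29×588.6 = 171 N.
By Newton's third law B feels 171 N forward from A. With B stationary, the floor's static friction on B balances it: f₂ = 171 N (well within μ_s(m_A+m_B)g = 376.7 N).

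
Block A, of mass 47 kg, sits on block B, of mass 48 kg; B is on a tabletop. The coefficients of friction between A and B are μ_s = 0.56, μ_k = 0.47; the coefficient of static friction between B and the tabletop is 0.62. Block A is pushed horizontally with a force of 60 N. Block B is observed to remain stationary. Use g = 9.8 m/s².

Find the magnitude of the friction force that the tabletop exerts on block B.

Normal force at the A–B interface: N₁ = m_A g = 460.6 N.
So the A–B interface can sustain at most μ_s N₁ = 257.9 N of static friction.
Since P = 60 N ≤ 257.9 N, A does not slip on B; friction on A equals P = 60 N.
B experiences an equal 60 N forward from A (third law). B is in equilibrium, so the floor supplies f₂ = 60 N of static friction (limit μ_s(m_A+m_B)g = 577.2 N, not exceeded).

f ≈ 60 N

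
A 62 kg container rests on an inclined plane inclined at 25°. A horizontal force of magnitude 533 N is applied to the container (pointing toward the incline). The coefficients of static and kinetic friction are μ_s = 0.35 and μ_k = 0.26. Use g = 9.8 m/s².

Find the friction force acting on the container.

The horizontal push has a component P sin θ into the surface, so N = m g cos θ + P sin θ = 550.7 + 225.3 = 775.9 N.
Along the incline, the net driving force (taking up-slope positive) is P cos θ − m g sin θ = 483.1 − 256.8 = 226.3 N, so equilibrium requires friction f = -226.3 N (down-slope).
The limit of static friction is μ_s N = 271.6 N.
|f_req| = 226.3 ≤ 271.6 N → the container is in equilibrium; friction equals the required value.

f ≈ 226 N (down the incline)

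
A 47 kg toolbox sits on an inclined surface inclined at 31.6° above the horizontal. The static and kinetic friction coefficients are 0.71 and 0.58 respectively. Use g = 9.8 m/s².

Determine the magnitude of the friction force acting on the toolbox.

f ≈ 241 N (up the incline)

Normal force: N = m g cos θ = 47 × 9.8 × cos 31.6° = 392.3 N.
Along the slope the weight component is m g sin θ = 241.3 N; friction must supply exactly this, acting up-slope.
Maximum static friction available: μ_s N = 0.71 × 392.3 = 278.5 N.
Since |241.3| ≤ 278.5 N, static friction is sufficient; f equals the required value, not μ_s N.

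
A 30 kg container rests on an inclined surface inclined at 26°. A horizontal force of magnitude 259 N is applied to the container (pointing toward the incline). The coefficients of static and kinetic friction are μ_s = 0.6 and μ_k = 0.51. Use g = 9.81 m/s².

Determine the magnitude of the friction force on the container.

The horizontal push has a component P sin θ into the surface, so N = m g cos θ + P sin θ = 264.5 + 113.5 = 378.1 N.
Parallel to the incline: P cos θ − m g sin θ = 232.8 − 129 = 103.8 N; the friction needed to balance this is 103.8 N acting down the slope.
Maximum static friction: μ_s N = 0.6 × 378.1 = 226.8 N.
Since 103.8 N is within the 226.8 N limit, the container stays put and friction is exactly 104 N.

f ≈ 104 N (down the incline)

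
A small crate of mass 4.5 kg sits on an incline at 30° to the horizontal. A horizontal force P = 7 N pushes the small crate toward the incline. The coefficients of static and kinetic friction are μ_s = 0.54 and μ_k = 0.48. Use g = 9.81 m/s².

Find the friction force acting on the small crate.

f ≈ 16 N (up the incline)

Normal direction: N = m g cos θ + P sin θ = 41.73 N.
Along the incline, the net driving force (taking up-slope positive) is P cos θ − m g sin θ = 6.062 − 22.07 = -16.01 N, so equilibrium requires friction f = 16.01 N (up-slope).
The limit of static friction is μ_s N = 22.53 N.
Since 16.01 N is within the 22.53 N limit, the small crate stays put and friction is exactly 16 N.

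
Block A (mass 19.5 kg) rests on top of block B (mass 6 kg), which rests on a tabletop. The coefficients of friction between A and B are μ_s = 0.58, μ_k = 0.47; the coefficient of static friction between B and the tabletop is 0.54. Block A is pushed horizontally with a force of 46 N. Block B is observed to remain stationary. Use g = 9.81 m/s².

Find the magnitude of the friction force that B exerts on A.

Normal force at the A–B interface: N₁ = m_A g = 191.3 N.
So the A–B interface can sustain at most μ_s N₁ = 111 N of static friction.
Since P = 46 N ≤ 111 N, A does not slip on B; friction on A equals P = 46 N.
By Newton's third law B feels 46 N forward from A. With B stationary, the floor's static friction on B balances it: f₂ = 46 N (well within μ_s(m_A+m_B)g = 135.1 N).

f ≈ 46 N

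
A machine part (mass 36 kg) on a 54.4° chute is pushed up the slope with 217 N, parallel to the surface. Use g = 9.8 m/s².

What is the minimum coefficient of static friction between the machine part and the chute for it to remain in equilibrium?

μ_s,min ≈ 0.34

N = m g cos θ = 205.4 N.
Friction must make up the shortfall along the incline: f = m g sin θ − P = 286.9 − 217 = 69.86 N.
At the threshold f = μ_s N, so μ_s,min = 69.86/205.4 = 0.34.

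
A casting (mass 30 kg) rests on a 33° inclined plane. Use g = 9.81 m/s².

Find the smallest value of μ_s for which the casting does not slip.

At the slip threshold m g sin θ = μ_s m g cos θ, so μ_s,min = tan θ.
μ_s,min = tan 33° = 0.649.

μ_s,min ≈ 0.649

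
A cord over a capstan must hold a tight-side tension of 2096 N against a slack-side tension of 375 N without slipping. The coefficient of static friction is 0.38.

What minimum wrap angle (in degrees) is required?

β_min ≈ 259°

T₂/T₁ = e^{μβ} → β = ln(T₂/T₁)/μ.
β = ln(2096/375)/0.38 = 1.721/0.38 = 4.529 rad.
In degrees: β = 4.529 × 180/π = 259°.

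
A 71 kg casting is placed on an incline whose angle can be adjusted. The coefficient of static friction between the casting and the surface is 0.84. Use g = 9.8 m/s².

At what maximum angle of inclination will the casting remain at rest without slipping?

θ_max ≈ 40°

At the slip threshold, m g sin θ = μ_s · m g cos θ, so tan θ = μ_s.
θ_max = arctan(0.84) = 40°.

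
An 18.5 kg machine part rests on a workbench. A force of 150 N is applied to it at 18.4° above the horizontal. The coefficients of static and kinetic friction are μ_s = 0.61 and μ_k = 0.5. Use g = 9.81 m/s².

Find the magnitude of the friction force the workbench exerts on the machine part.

The vertical component of P reduces the normal force: N = m g − P sin α = 181.5 − 47.35 = 134.1 N.
Horizontally, friction must balance P cos α = 142.3 N.
μ_s N = 0.61 × 134.1 = 81.82 N.
The required friction exceeds μ_s N, so the machine part moves and f = μ_k N = 67.1 N.

f ≈ 67.1 N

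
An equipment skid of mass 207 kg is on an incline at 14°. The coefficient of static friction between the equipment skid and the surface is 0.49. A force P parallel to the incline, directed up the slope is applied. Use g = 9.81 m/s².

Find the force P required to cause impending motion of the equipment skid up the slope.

At impending motion up the slope, friction acts down-slope at its limit: f = μ_s N.
P is parallel to the surface, so N = m g cos θ = 1970 N.
Along the incline: P = m g sin θ + μ_s N = 491 + 0.49×1970 = 1460 N.

P ≈ 1460 N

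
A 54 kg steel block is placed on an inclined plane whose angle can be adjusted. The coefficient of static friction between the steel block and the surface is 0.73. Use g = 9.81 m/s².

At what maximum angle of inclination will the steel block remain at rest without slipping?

At the slip threshold, m g sin θ = μ_s · m g cos θ, so tan θ = μ_s.
θ_max = arctan(0.73) = 36.1°.

θ_max ≈ 36.1°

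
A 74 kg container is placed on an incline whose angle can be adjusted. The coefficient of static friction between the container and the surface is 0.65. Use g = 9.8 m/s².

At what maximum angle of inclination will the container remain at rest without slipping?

θ_max ≈ 33°

At the slip threshold, m g sin θ = μ_s · m g cos θ, so tan θ = μ_s.
θ_max = arctan(0.65) = 33°.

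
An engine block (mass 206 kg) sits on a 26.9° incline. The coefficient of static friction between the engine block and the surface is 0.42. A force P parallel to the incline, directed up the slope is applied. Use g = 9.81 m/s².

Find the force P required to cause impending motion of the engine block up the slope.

P ≈ 1670 N

At impending motion up the slope, friction acts down-slope at its limit: f = μ_s N.
P is parallel to the surface, so N = m g cos θ = 1800 N.
Along the incline: P = m g sin θ + μ_s N = 914 + 0.42×1800 = 1670 N.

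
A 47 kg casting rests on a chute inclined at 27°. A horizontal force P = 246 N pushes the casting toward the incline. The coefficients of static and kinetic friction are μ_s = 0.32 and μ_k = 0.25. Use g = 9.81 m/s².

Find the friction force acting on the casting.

The horizontal push has a component P sin θ into the surface, so N = m g cos θ + P sin θ = 410.8 + 111.7 = 522.5 N.
Parallel to the incline: P cos θ − m g sin θ = 219.2 − 209.3 = 9.866 N; the friction needed to balance this is 9.866 N acting down the slope.
The limit of static friction is μ_s N = 167.2 N.
Since 9.866 N is within the 167.2 N limit, the casting stays put and friction is exactly 9.87 N.

f ≈ 9.87 N (down the incline)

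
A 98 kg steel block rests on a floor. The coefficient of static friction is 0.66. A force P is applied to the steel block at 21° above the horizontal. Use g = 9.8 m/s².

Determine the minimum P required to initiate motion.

P ≈ 542 N

N = m g − P sin α (the pull lifts the steel block).
At impending slip, P cos α = μ_s N = μ_s (m g − P sin α).
Solving: P (cos α + μ_s sin α) = μ_s m g → P = 0.66×960/(cos 21° + 0.66 sin 21°) = 634/1.17 = 542 N.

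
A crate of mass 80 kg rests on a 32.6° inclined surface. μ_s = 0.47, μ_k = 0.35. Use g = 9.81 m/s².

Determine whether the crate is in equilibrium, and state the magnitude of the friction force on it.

N = m g cos θ = 661 N.
Down-slope weight component: m g sin θ = 423 N.
μ_s N = 311 N.
423 > 311 N, so it slides; kinetic friction f = μ_k N = 0.35×661 = 231 N.

f ≈ 231 N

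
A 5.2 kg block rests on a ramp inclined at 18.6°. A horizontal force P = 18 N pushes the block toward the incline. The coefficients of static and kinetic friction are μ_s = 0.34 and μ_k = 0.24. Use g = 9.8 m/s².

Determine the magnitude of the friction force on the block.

f ≈ 0.806 N (down the incline)

Normal direction: N = m g cos θ + P sin θ = 54.04 N.
Parallel to the incline: P cos θ − m g sin θ = 17.06 − 16.25 = 0.8057 N; the friction needed to balance this is 0.8057 N acting down the slope.
The limit of static friction is μ_s N = 18.37 N.
|f_req| = 0.8057 ≤ 18.37 N → the block is in equilibrium; friction equals the required value.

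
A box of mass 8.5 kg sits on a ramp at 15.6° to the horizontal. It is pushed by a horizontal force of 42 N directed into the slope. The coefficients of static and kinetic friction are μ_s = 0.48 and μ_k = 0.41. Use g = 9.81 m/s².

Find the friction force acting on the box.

f ≈ 18 N (down the incline)

Normal direction: N = m g cos θ + P sin θ = 91.61 N.
Along the incline, the net driving force (taking up-slope positive) is P cos θ − m g sin θ = 40.45 − 22.42 = 18.03 N, so equilibrium requires friction f = -18.03 N (down-slope).
The limit of static friction is μ_s N = 43.97 N.
|f_req| = 18.03 ≤ 43.97 N → the box is in equilibrium; friction equals the required value.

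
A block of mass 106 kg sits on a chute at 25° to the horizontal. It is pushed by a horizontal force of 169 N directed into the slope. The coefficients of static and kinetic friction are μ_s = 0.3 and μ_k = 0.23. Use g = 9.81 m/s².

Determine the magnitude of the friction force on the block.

The horizontal push has a component P sin θ into the surface, so N = m g cos θ + P sin θ = 942.4 + 71.42 = 1014 N.
Parallel to the incline: P cos θ − m g sin θ = 153.2 − 439.5 = -286.3 N; the friction needed to balance this is 286.3 N acting up the slope.
The limit of static friction is μ_s N = 304.2 N.
Since 286.3 N is within the 304.2 N limit, the block stays put and friction is exactly 286 N.

f ≈ 286 N (up the incline)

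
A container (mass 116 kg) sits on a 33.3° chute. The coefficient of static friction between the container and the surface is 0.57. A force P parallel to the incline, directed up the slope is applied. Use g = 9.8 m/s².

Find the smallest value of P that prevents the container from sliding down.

The container tends to slide down (tan θ > μ_s), so at the point of impending slip friction acts up-slope at its limit: f = μ_s N.
P is parallel to the surface, so N = m g cos θ = 950 N.
Along the incline: P + μ_s N = m g sin θ, so P = 624 − 0.57×950 = 82.5 N.

P_min ≈ 82.5 N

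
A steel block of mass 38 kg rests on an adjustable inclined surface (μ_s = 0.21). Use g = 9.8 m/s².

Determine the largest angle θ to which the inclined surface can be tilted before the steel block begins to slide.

θ_max ≈ 11.9°

At the slip threshold, m g sin θ = μ_s · m g cos θ, so tan θ = μ_s.
θ_max = arctan(0.21) = 11.9°.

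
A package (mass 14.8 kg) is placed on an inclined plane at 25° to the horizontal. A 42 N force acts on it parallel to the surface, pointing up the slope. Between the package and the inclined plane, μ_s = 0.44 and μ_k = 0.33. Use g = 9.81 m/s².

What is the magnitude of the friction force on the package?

Normal force: N = m g cos θ = 14.8 × 9.81 × cos 25° = 131.6 N.
Parallel to the incline, ΣF = 0 gives f = m g sin θ − P = 61.36 − 42 = 19.36 N (up-slope positive).
Maximum static friction available: μ_s N = 0.44 × 131.6 = 57.9 N.
Since |19.36| ≤ 57.9 N, no slip — friction simply equals what equilibrium demands.

f ≈ 19.4 N (up the incline)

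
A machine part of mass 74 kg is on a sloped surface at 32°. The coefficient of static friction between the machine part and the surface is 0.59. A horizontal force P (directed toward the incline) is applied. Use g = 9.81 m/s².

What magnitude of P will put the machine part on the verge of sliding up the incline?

P ≈ 1400 N

At impending motion up the slope, friction acts down-slope at its limit: f = μ_s N.
Perpendicular to the incline: N = m g cos θ + P sin θ.
Along the incline: P cos θ = m g sin θ + μ_s N = m g sin θ + μ_s (m g cos θ + P sin θ).
Solving, P (cos θ − μ_s sin θ) = m g (sin θ + μ_s cos θ), so P = 74×9.81×(sin 32° + 0.59 cos 32°)/(cos 32° − 0.59 sin 32°) = 726×1.03/0.5354 = 1400 N.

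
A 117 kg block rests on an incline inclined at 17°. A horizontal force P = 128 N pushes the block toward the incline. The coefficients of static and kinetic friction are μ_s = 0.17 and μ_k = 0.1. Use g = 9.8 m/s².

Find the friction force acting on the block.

f ≈ 113 N (up the incline)

Resolve perpendicular to the incline: N = m g cos θ + P sin θ = 117×9.8×cos 17° + 128×sin 17° = 1134 N.
Along the incline, the net driving force (taking up-slope positive) is P cos θ − m g sin θ = 122.4 − 335.2 = -212.8 N, so equilibrium requires friction f = 212.8 N (up-slope).
The limit of static friction is μ_s N = 192.8 N.
|f_req| = 212.8 > 192.8 N → the block slides down the incline; f = μ_k N = 0.1 × 1134 = 113 N.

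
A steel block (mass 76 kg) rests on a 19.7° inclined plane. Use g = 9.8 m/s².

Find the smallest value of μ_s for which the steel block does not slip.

μ_s,min ≈ 0.358

At the slip threshold m g sin θ = μ_s m g cos θ, so μ_s,min = tan θ.
μ_s,min = tan 19.7° = 0.358.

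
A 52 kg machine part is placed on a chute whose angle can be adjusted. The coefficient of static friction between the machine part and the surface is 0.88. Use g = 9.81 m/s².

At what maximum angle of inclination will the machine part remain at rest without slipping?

At the slip threshold, m g sin θ = μ_s · m g cos θ, so tan θ = μ_s.
θ_max = arctan(0.88) = 41.3°.

θ_max ≈ 41.3°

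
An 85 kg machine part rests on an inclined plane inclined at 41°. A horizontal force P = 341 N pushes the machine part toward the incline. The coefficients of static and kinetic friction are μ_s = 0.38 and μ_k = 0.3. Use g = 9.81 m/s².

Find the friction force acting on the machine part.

The horizontal push has a component P sin θ into the surface, so N = m g cos θ + P sin θ = 629.3 + 223.7 = 853 N.
Parallel to the incline: P cos θ − m g sin θ = 257.4 − 547.1 = -289.7 N; the friction needed to balance this is 289.7 N acting up the slope.
Maximum static friction: μ_s N = 0.38 × 853 = 324.2 N.
Since 289.7 N is within the 324.2 N limit, the machine part stays put and friction is exactly 290 N.

f ≈ 290 N (up the incline)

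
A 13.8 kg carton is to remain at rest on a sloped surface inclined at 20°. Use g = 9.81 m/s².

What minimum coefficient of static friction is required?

At the slip threshold m g sin θ = μ_s m g cos θ, so μ_s,min = tan θ.
μ_s,min = tan 20° = 0.364.

μ_s,min ≈ 0.364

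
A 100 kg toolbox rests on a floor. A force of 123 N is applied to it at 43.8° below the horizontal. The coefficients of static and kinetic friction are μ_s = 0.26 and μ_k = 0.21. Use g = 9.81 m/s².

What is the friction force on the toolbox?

Vertical equilibrium gives N = m g + P sin α = 1066 N.
The horizontal driving force is P cos α = 88.78 N, so equilibrium needs friction f = 88.78 N.
The static-friction limit is μ_s N = 277.2 N.
Since 88.78 N does not exceed the limit, the toolbox stays at rest and f = 88.8 N.

f ≈ 88.8 N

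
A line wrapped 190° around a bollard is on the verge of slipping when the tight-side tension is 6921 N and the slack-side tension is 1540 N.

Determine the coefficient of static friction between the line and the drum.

μ ≈ 0.453

T₂/T₁ = e^{μβ} → μ = ln(T₂/T₁)/β.
β = 190° = 3.316 rad.
μ = ln(6921/1540)/3.316 = ln(4.494)/3.316 = 0.453.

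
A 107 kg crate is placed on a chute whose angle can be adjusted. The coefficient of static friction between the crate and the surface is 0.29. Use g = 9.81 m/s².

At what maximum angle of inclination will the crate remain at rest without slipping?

At the slip threshold, m g sin θ = μ_s · m g cos θ, so tan θ = μ_s.
θ_max = arctan(0.29) = 16.2°.

θ_max ≈ 16.2°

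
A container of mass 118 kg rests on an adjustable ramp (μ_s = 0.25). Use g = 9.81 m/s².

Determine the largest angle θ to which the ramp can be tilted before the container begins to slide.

At the slip threshold, m g sin θ = μ_s · m g cos θ, so tan θ = μ_s.
θ_max = arctan(0.25) = 14°.

θ_max ≈ 14°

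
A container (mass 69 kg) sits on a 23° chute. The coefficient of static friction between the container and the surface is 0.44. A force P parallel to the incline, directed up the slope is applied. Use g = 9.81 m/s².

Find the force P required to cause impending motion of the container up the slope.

At impending motion up the slope, friction acts down-slope at its limit: f = μ_s N.
P is parallel to the surface, so N = m g cos θ = 623 N.
Along the incline: P = m g sin θ + μ_s N = 264 + 0.44×623 = 539 N.

P ≈ 539 N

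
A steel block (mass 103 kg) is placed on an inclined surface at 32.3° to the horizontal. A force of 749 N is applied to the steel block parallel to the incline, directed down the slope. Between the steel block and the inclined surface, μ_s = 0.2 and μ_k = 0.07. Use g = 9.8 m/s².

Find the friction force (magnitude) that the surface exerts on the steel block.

f ≈ 59.7 N (up the incline)

Perpendicular to the surface, N = m g cos θ = 103·9.8·cos 32.3° = 853.2 N.
The friction needed for equilibrium is m g sin θ + P = 539.4 + 749 = 1288 N, measured positive up-slope.
Maximum static friction available: μ_s N = 0.2 × 853.2 = 170.6 N.
Since |1288| > 170.6 N, static friction cannot hold it; the steel block slides down the incline and kinetic friction applies: f = μ_k N = 0.07 × 853.2 = 59.7 N.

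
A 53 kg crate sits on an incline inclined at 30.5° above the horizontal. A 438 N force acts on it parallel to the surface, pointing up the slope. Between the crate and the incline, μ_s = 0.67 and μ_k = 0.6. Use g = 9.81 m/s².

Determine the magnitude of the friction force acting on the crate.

Perpendicular to the surface, N = m g cos θ = 53·9.81·cos 30.5° = 448 N.
Parallel to the incline, ΣF = 0 gives f = m g sin θ − P = 263.9 − 438 = -174.1 N (up-slope positive).
Maximum static friction available: μ_s N = 0.67 × 448 = 300.2 N.
Since |-174.1| ≤ 300.2 N, static friction is sufficient; f equals the required value, not μ_s N.

f ≈ 174 N (down the incline)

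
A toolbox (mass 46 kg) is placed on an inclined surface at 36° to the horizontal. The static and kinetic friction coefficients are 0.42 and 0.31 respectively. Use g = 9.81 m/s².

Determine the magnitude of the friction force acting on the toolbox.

f ≈ 113 N (up the incline)

The normal reaction is N = m g cos θ = 365.1 N.
For equilibrium along the incline, friction must balance the weight component: f = m g sin θ = 265.2 N up the slope.
Static friction can supply at most μ_s N = 153.3 N.
|265.2| exceeds 153.3 N, so the toolbox slips down-slope; friction is kinetic, f = μ_k N = 0.31×365.1 = 113 N.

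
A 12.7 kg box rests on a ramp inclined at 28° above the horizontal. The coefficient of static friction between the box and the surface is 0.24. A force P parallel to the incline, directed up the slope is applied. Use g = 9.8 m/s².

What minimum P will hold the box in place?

The box tends to slide down (tan θ > μ_s), so at the point of impending slip friction acts up-slope at its limit: f = μ_s N.
P is parallel to the surface, so N = m g cos θ = 110 N.
Along the incline: P + μ_s N = m g sin θ, so P = 58.4 − 0.24×110 = 32.1 N.

P_min ≈ 32.1 N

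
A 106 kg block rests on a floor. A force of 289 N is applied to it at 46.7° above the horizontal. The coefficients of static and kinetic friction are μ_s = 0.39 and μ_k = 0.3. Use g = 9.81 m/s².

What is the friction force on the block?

Vertical equilibrium gives N = m g − P sin α = 829.5 N.
For equilibrium, f = P cos α = 289×cos 46.7° = 198.2 N.
μ_s N = 0.39 × 829.5 = 323.5 N.
198.2 ≤ 323.5 N → static; friction equals the required 198 N.

f ≈ 198 N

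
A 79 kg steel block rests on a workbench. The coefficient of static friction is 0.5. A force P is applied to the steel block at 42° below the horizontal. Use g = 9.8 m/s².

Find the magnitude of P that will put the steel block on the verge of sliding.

N = m g + P sin α (the push presses the steel block into the workbench).
At impending slip, P cos α = μ_s N = μ_s (m g + P sin α).
Solving: P (cos α − μ_s sin α) = μ_s m g → P = 0.5×774/(cos 42° − 0.5 sin 42°) = 387/0.4086 = 947 N.

P ≈ 947 N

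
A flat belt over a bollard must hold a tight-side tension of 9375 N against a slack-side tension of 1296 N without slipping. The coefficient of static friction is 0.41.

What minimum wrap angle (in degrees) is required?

β_min ≈ 277°

T₂/T₁ = e^{μβ} → β = ln(T₂/T₁)/μ.
β = ln(9375/1296)/0.41 = 1.979/0.41 = 4.826 rad.
In degrees: β = 4.826 × 180/π = 277°.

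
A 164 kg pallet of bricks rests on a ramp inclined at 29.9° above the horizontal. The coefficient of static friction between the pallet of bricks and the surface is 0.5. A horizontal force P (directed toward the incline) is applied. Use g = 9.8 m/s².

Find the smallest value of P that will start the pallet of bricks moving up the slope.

P ≈ 2420 N

At impending motion up the slope, friction acts down-slope at its limit: f = μ_s N.
Perpendicular to the incline: N = m g cos θ + P sin θ.
Along the incline: P cos θ = m g sin θ + μ_s N = m g sin θ + μ_s (m g cos θ + P sin θ).
Solving, P (cos θ − μ_s sin θ) = m g (sin θ + μ_s cos θ), so P = 164×9.8×(sin 29.9° + 0.5 cos 29.9°)/(cos 29.9° − 0.5 sin 29.9°) = 1610×0.9319/0.6177 = 2420 N.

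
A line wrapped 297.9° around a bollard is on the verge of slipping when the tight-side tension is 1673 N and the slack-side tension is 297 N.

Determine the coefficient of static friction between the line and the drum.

T₂/T₁ = e^{μβ} → μ = ln(T₂/T₁)/β.
β = 297.9° = 5.199 rad.
μ = ln(1673/297)/5.199 = ln(5.633)/5.199 = 0.332.

μ ≈ 0.332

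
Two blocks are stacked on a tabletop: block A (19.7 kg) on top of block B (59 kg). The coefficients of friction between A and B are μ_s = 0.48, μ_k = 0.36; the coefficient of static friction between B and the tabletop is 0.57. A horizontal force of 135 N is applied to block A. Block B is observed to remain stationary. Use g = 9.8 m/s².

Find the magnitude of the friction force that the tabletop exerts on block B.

f ≈ 69.5 N

Between the blocks, N₁ = m_A g = 193.1 N.
So the A–B interface can sustain at most μ_s N₁ = 92.67 N of static friction.
P = 135 N exceeds that limit, so A slips over B and the interface friction becomes kinetic: f₁ = μ_k N₁ = 0.36×193.1 = 69.5 N.
B experiences an equal 69.5 N forward from A (third law). B is in equilibrium, so the floor supplies f₂ = 69.5 N of static friction (limit μ_s(m_A+m_B)g = 439.6 N, not exceeded).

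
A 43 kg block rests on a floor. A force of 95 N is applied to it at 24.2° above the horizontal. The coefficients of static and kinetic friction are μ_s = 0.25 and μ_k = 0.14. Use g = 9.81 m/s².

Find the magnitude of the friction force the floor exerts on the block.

f ≈ 86.7 N

The vertical component of P reduces the normal force: N = m g − P sin α = 421.8 − 38.94 = 382.9 N.
The horizontal driving force is P cos α = 86.65 N, so equilibrium needs friction f = 86.65 N.
The static-friction limit is μ_s N = 95.72 N.
86.65 ≤ 95.72 N → static; friction equals the required 86.7 N.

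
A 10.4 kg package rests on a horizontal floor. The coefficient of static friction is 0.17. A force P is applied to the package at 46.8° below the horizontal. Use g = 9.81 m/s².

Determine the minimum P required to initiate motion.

N = m g + P sin α (the push presses the package into the horizontal floor).
At impending slip, P cos α = μ_s N = μ_s (m g + P sin α).
Solving: P (cos α − μ_s sin α) = μ_s m g → P = 0.17×102/(cos 46.8° − 0.17 sin 46.8°) = 17.3/0.5606 = 30.9 N.

P ≈ 30.9 N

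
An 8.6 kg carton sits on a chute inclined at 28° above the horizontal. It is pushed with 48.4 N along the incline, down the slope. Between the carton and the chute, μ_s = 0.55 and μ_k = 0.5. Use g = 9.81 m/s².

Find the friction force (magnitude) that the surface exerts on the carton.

f ≈ 37.2 N (up the incline)

Perpendicular to the surface, N = m g cos θ = 8.6·9.81·cos 28° = 74.49 N.
The friction needed for equilibrium is m g sin θ + P = 39.61 + 48.4 = 88.01 N, measured positive up-slope.
Maximum static friction available: μ_s N = 0.55 × 74.49 = 40.97 N.
Since |88.01| > 40.97 N, static friction cannot hold it; the carton slides down the incline and kinetic friction applies: f = μ_k N = 0.5 × 74.49 = 37.2 N.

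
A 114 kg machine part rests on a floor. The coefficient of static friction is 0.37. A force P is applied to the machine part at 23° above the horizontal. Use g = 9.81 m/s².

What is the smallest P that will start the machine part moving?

P ≈ 389 N

N = m g − P sin α (the pull lifts the machine part).
At impending slip, P cos α = μ_s N = μ_s (m g − P sin α).
Solving: P (cos α + μ_s sin α) = μ_s m g → P = 0.37×1120/(cos 23° + 0.37 sin 23°) = 414/1.065 = 389 N.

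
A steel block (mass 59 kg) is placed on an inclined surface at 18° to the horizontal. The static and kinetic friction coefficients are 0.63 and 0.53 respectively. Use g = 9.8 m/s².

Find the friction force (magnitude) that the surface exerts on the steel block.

f ≈ 179 N (up the incline)

The normal reaction is N = m g cos θ = 549.9 N.
For equilibrium along the incline, friction must balance the weight component: f = m g sin θ = 178.7 N up the slope.
Maximum static friction available: μ_s N = 0.63 × 549.9 = 346.4 N.
Since |178.7| ≤ 346.4 N, the steel block remains in static equilibrium and friction takes exactly the required value.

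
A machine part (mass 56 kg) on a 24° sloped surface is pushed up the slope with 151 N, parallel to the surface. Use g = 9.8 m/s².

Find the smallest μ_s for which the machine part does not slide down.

μ_s,min ≈ 0.144

N = m g cos θ = 501.4 N.
Friction must make up the shortfall along the incline: f = m g sin θ − P = 223.2 − 151 = 72.22 N.
At the threshold f = μ_s N, so μ_s,min = 72.22/501.4 = 0.144.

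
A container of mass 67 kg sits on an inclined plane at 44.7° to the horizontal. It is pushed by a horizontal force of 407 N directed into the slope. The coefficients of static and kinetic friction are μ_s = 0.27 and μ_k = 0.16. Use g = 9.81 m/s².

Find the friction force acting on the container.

Resolve perpendicular to the incline: N = m g cos θ + P sin θ = 67×9.81×cos 44.7° + 407×sin 44.7° = 753.5 N.
Parallel to the incline: P cos θ − m g sin θ = 289.3 − 462.3 = -173 N; the friction needed to balance this is 173 N acting up the slope.
The limit of static friction is μ_s N = 203.4 N.
Since 173 N is within the 203.4 N limit, the container stays put and friction is exactly 173 N.

f ≈ 173 N (up the incline)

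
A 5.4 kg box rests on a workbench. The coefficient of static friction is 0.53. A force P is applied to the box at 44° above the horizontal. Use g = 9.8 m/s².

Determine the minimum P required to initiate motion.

P ≈ 25.8 N

N = m g − P sin α (the pull lifts the box).
At impending slip, P cos α = μ_s N = μ_s (m g − P sin α).
Solving: P (cos α + μ_s sin α) = μ_s m g → P = 0.53×52.9/(cos 44° + 0.53 sin 44°) = 28/1.088 = 25.8 N.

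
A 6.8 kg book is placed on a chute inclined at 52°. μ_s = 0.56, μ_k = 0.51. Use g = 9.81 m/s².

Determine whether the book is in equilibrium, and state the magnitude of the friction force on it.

N = m g cos θ = 41.1 N.
Down-slope weight component: m g sin θ = 52.6 N.
μ_s N = 23 N.
52.6 > 23 N, so it slides; kinetic friction f = μ_k N = 0.51×41.1 = 20.9 N.

f ≈ 20.9 N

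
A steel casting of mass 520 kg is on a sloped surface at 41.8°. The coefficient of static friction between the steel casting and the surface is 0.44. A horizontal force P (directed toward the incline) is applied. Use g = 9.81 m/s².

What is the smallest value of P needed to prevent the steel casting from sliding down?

The steel casting tends to slide down (tan θ > μ_s), so at the point of impending slip friction acts up-slope at its limit: f = μ_s N.
Perpendicular to the incline: N = m g cos θ + P sin θ.
Along the incline: P cos θ + μ_s N = m g sin θ, i.e. P cos θ + μ_s (m g cos θ + P sin θ) = m g sin θ.
Solving, P (cos θ + μ_s sin θ) = m g (sin θ − μ_s cos θ), so P = 5100×0.3385/1.039 = 1660 N.

P_min ≈ 1660 N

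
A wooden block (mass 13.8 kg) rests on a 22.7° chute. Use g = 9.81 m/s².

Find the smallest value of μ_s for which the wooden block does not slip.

At the slip threshold m g sin θ = μ_s m g cos θ, so μ_s,min = tan θ.
μ_s,min = tan 22.7° = 0.418.

μ_s,min ≈ 0.418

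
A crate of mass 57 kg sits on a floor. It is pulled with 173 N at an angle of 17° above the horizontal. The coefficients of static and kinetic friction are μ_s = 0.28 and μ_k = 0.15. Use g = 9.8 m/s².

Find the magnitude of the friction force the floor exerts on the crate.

Vertical equilibrium gives N = m g − P sin α = 508 N.
Horizontally, friction must balance P cos α = 165.4 N.
μ_s N = 0.28 × 508 = 142.2 N.
165.4 > 142.2 N → the crate slides; f = μ_k N = 0.15×508 = 76.2 N.

f ≈ 76.2 N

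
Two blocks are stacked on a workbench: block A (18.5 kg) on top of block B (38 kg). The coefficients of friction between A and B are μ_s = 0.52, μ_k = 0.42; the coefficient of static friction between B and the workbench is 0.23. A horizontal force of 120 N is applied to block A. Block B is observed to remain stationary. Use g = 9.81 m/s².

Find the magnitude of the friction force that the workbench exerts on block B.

f ≈ 76.2 N

Normal force at the A–B interface: N₁ = m_A g = 181.5 N.
So the A–B interface can sustain at most μ_s N₁ = 94.37 N of static friction.
Since P = 120 N > 94.37 N, A slides on B; the A–B friction is kinetic: f₁ = μ_k N₁ = 0.42×181.5 = 76.2 N.
By Newton's third law B feels 76.2 N forward from A. With B stationary, the floor's static friction on B balances it: f₂ = 76.2 N (well within μ_s(m_A+m_B)g = 127.5 N).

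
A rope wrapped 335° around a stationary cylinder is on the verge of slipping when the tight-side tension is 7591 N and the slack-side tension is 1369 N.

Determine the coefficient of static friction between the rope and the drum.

μ ≈ 0.293

T₂/T₁ = e^{μβ} → μ = ln(T₂/T₁)/β.
β = 335° = 5.847 rad.
μ = ln(7591/1369)/5.847 = ln(5.545)/5.847 = 0.293.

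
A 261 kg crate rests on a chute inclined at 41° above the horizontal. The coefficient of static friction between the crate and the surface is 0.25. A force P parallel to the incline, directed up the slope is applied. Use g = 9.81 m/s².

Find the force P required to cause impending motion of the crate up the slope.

At impending motion up the slope, friction acts down-slope at its limit: f = μ_s N.
P is parallel to the surface, so N = m g cos θ = 1930 N.
Along the incline: P = m g sin θ + μ_s N = 1680 + 0.25×1930 = 2160 N.

P ≈ 2160 N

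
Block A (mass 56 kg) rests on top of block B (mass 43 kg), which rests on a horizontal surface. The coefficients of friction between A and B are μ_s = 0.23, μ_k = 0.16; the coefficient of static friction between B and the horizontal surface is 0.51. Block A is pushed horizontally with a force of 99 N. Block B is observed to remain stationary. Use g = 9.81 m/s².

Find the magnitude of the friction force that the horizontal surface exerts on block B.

Between the blocks, N₁ = m_A g = 549.4 N.
So the A–B interface can sustain at most μ_s N₁ = 126.4 N of static friction.
P = 99 N is within that limit, so A and B move together (both at rest); the A–B friction is simply f₁ = P = 99 N.
By Newton's third law B feels 99 N forward from A. With B stationary, the floor's static friction on B balances it: f₂ = 99 N (well within μ_s(m_A+m_B)g = 495.3 N).

f ≈ 99 N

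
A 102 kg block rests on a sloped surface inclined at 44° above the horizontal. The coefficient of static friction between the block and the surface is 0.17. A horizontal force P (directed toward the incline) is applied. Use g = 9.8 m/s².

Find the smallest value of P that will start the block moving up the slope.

At impending motion up the slope, friction acts down-slope at its limit: f = μ_s N.
Perpendicular to the incline: N = m g cos θ + P sin θ.
Along the incline: P cos θ = m g sin θ + μ_s N = m g sin θ + μ_s (m g cos θ + P sin θ).
Solving, P (cos θ − μ_s sin θ) = m g (sin θ + μ_s cos θ), so P = 102×9.8×(sin 44° + 0.17 cos 44°)/(cos 44° − 0.17 sin 44°) = 1000×0.8169/0.6012 = 1360 N.

P ≈ 1360 N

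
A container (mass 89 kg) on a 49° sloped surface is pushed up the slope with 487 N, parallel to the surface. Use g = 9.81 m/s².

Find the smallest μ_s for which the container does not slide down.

N = m g cos θ = 572.8 N.
Friction must make up the shortfall along the incline: f = m g sin θ − P = 658.9 − 487 = 171.9 N.
At the threshold f = μ_s N, so μ_s,min = 171.9/572.8 = 0.3.

μ_s,min ≈ 0.3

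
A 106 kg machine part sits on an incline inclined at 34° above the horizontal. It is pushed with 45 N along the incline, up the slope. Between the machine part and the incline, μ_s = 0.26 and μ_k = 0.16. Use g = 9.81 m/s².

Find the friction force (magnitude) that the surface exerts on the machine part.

Perpendicular to the surface, N = m g cos θ = 106·9.81·cos 34° = 862.1 N.
Parallel to the incline, ΣF = 0 gives f = m g sin θ − P = 581.5 − 45 = 536.5 N (up-slope positive).
The static-friction ceiling is μ_s N = 0.26 × 862.1 = 224.1 N.
|536.5| exceeds 224.1 N, so the machine part slips down-slope; friction is kinetic, f = μ_k N = 0.16×862.1 = 138 N.

f ≈ 138 N (up the incline)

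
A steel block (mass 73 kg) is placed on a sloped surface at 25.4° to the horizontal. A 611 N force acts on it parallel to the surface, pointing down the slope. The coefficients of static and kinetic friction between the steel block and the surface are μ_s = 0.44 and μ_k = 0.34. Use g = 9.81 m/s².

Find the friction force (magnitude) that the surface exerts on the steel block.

The normal reaction is N = m g cos θ = 646.9 N.
The friction needed for equilibrium is m g sin θ + P = 307.2 + 611 = 918.2 N, measured positive up-slope.
Maximum static friction available: μ_s N = 0.44 × 646.9 = 284.6 N.
Since |918.2| > 284.6 N, static friction cannot hold it; the steel block slides down the incline and kinetic friction applies: f = μ_k N = 0.34 × 646.9 = 220 N.

f ≈ 220 N (up the incline)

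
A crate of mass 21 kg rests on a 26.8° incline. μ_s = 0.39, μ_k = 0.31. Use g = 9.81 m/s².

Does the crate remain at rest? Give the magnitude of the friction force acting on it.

f ≈ 57 N

N = m g cos θ = 184 N.
Down-slope weight component: m g sin θ = 92.9 N.
μ_s N = 71.7 N.
92.9 > 71.7 N, so it slides; kinetic friction f = μ_k N = 0.31×184 = 57 N.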